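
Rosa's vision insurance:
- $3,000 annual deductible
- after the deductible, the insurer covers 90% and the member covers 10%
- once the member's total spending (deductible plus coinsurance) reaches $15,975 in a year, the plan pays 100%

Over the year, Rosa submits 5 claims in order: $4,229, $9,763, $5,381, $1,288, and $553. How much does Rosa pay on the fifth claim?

#1 ($4,229): deductible takes $3,000, $1,229 remains; coinsurance $1,229 × 10% = $122.90. Cost to member: $3,122.90. OOP to date $3,122.90.
#2 ($9,763): deductible met; 10% of $9,763 = $976.30. Member owes $976.30 (running OOP $4,099.20).
#3 ($5,381): deductible already satisfied, so member's share is 10% × $5,381 = $538.10. Cost to member: $538.10. OOP to date $4,637.30.
#4 ($1,288): deductible met; 10% of $1,288 = $128.80. Member pays $128.80; OOP now $4,766.10.
#5 ($553): 10% coinsurance on $553 = $55.30. Member owes $55.30 (running OOP $4,821.40).

$55.30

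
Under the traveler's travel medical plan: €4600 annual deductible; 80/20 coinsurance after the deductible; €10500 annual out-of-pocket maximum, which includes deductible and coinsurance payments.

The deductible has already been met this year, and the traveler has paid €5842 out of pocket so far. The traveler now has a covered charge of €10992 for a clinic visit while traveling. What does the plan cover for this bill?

With the deductible met, the entire €10992 is subject to coinsurance.
Traveler's 20% share of €10992 is €2198.40.
Cumulative spending €5842 + €2198.40 = €8040.40 stays under the €10500 maximum.
The plan picks up €10992 − €2198.40 = €8793.60.

€8793.60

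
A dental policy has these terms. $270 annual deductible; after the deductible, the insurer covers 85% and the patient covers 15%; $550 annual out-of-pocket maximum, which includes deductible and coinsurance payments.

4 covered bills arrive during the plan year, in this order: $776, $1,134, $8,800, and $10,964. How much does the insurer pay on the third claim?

#1 ($776): deductible takes $270, $506 remains; 15% of $506 = $75.90. Patient owes $345.90 (running OOP $345.90). Plan pays $776 − $345.90 = $430.10.
#2 ($1,134): deductible met; 15% of $1,134 = $170.10. Cost to patient: $170.10. OOP to date $516. Insurer: $1,134 − $170.10 = $963.90.
#3 ($8,800): deductible already satisfied, so patient's share is 15% × $8,800 = $1,320. That would push OOP to $1,836, over the $550 cap, so patient pays $550 − $516 = $34. Plan pays $8,800 − $34 = $8,766.

$8,766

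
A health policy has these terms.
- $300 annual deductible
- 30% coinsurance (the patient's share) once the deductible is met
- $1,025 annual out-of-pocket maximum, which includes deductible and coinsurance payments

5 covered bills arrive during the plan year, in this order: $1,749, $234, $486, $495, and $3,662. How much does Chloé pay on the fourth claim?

Claim 1 ($1,749): $300 to deductible, leaving $1,449; 30% of $1,449 = $434.70. Patient pays $734.70; OOP now $734.70.
Claim 2 ($234): deductible already satisfied, so patient's share is 30% × $234 = $70.20. Patient owes $70.20 (running OOP $804.90).
Claim 3 ($486): deductible met; 30% of $486 = $145.80. Patient owes $145.80 (running OOP $950.70).
Claim 4 ($495): deductible met; 30% of $495 = $148.50. OOP would hit $1,099.20 > $1,025, so the cap limits the patient to $1,025 − $950.70 = $74.30.

$74.30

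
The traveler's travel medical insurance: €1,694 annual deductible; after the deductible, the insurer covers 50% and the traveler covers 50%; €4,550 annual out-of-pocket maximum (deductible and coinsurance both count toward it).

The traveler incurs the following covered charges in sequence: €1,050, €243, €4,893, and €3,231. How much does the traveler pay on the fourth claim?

Claim 1 — €1,050: fully absorbed by the deductible. Traveler pays €1,050; OOP now €1,050.
Claim 2 — €243: fully absorbed by the deductible. Traveler pays €243; OOP now €1,293.
Claim 3 — €4,893: deductible takes €401, €4,492 remains; coinsurance €4,492 × 50% = €2,246. Traveler pays €2,647; OOP now €3,940.
Claim 4 — €3,231: 50% coinsurance on €3,231 = €1,615.50. OOP would hit €5,555.50 > €4,550, so the cap limits the traveler to €4,550 − €3,940 = €610.

€610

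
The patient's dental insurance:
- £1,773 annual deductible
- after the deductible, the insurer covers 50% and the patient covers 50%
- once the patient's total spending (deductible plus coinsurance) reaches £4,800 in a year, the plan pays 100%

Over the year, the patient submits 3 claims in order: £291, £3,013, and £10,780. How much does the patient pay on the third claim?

£2,261.50

Claim 1 (£291): all of it applies to the deductible. Cost to patient: £291. OOP to date £291.
Claim 2 (£3,013): £1,482 to deductible, leaving £1,531; patient's 50% is £765.50. Patient pays £2,247.50; OOP now £2,538.50.
Claim 3 (£10,780): deductible met; 50% of £10,780 = £5,390. That would push OOP to £7,928.50, over the £4,800 cap, so patient pays £4,800 − £2,538.50 = £2,261.50.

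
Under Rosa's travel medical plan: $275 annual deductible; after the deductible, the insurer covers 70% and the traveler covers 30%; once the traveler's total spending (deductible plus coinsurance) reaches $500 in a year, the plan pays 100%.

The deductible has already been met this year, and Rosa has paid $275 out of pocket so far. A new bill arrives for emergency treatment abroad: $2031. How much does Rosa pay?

$225

With the deductible met, the entire $2031 is subject to coinsurance.
Coinsurance: $2031 × 30% = $609.30.
Year-to-date out-of-pocket would reach $275 + $609.30 = $884.30, above the $500 maximum, so the traveler pays only $500 − $275 = $225.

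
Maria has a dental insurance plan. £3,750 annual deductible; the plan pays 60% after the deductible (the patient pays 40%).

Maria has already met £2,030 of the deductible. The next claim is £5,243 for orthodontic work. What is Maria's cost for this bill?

£2,030 of the £3,750 deductible is already met, leaving £1,720.
That leaves £5,243 − £1,720 = £3,523 for coinsurance.
Coinsurance: £3,523 × 40% = £1,409.20.
So the patient owes £1,720 + £1,409.20 = £3,129.20.

£3,129.20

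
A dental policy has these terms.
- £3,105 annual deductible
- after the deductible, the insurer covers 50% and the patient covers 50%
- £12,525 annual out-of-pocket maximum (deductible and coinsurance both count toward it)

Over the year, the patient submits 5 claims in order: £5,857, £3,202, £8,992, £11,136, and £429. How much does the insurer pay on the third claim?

Claim 1 (£5,857): deductible takes £3,105, £2,752 remains; 50% of £2,752 = £1,376. Cost to patient: £4,481. OOP to date £4,481. Plan pays £5,857 − £4,481 = £1,376.
Claim 2 (£3,202): deductible met; 50% of £3,202 = £1,601. Cost to patient: £1,601. OOP to date £6,082. Insurer: £3,202 − £1,601 = £1,601.
Claim 3 (£8,992): 50% coinsurance on £8,992 = £4,496. Patient owes £4,496 (running OOP £10,578). Insurer: £8,992 − £4,496 = £4,496.

£4,496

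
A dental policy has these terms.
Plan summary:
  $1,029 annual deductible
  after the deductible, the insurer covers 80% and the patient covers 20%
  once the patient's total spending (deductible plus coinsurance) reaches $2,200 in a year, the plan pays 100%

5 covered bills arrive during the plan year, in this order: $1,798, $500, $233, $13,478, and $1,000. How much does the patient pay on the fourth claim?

$870.60

Bill 1, $1,798: $1,029 finishes the deductible; $769 goes to coinsurance; patient's 20% is $153.80. Patient owes $1,182.80 (running OOP $1,182.80).
Bill 2, $500: deductible already satisfied, so patient's share is 20% × $500 = $100. Cost to patient: $100. OOP to date $1,282.80.
Bill 3, $233: 20% coinsurance on $233 = $46.60. Patient owes $46.60 (running OOP $1,329.40).
Bill 4, $13,478: deductible already satisfied, so patient's share is 20% × $13,478 = $2,695.60. OOP would hit $4,025 > $2,200, so the cap limits the patient to $2,200 − $1,329.40 = $870.60.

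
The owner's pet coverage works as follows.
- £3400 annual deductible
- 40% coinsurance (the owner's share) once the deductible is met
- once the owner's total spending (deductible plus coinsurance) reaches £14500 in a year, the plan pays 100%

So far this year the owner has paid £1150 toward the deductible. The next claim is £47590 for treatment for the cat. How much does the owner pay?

Deductible still to meet: £3400 − £1150 = £2250.
That leaves £47590 − £2250 = £45340 for coinsurance.
Coinsurance: £45340 × 40% = £18136.
That puts the owner's cost at £2250 + £18136 = £20386 before any cap.
Year-to-date out-of-pocket would reach £1150 + £20386 = £21536, above the £14500 maximum, so the owner pays only £14500 − £1150 = £13350.

£13350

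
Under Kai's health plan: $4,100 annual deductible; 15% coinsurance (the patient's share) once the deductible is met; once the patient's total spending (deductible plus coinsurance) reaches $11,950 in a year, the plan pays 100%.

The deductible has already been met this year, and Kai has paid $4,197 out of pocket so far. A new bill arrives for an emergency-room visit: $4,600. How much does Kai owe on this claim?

With the deductible met, the entire $4,600 is subject to coinsurance.
15% of $4,600 = $690 falls to the patient.
Cumulative spending $4,197 + $690 = $4,887 stays under the $11,950 maximum.

$690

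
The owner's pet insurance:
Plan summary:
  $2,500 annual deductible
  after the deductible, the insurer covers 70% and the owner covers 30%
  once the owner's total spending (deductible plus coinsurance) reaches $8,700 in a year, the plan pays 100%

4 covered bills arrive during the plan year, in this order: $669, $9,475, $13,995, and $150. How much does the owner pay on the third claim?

Claim 1 ($669): entire amount goes to the deductible. Owner owes $669 (running OOP $669).
Claim 2 ($9,475): $1,831 finishes the deductible; $7,644 goes to coinsurance; owner's 30% is $2,293.20. Owner pays $4,124.20; OOP now $4,793.20.
Claim 3 ($13,995): 30% coinsurance on $13,995 = $4,198.50. That would push OOP to $8,991.70, over the $8,700 cap, so owner pays $8,700 − $4,793.20 = $3,906.80.

$3,906.80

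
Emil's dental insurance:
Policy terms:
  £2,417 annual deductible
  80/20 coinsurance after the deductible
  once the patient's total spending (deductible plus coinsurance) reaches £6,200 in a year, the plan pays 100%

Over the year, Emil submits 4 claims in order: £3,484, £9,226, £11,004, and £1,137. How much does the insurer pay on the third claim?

Claim 1 (£3,484): deductible takes £2,417, £1,067 remains; patient's 20% is £213.40. Patient pays £2,630.40; OOP now £2,630.40. Insurer: £3,484 − £2,630.40 = £853.60.
Claim 2 (£9,226): deductible already satisfied, so patient's share is 20% × £9,226 = £1,845.20. Patient pays £1,845.20; OOP now £4,475.60. Plan pays £9,226 − £1,845.20 = £7,380.80.
Claim 3 (£11,004): 20% coinsurance on £11,004 = £2,200.80. OOP would hit £6,676.40 > £6,200, so the cap limits the patient to £6,200 − £4,475.60 = £1,724.40. Insurer: £11,004 − £1,724.40 = £9,279.60.

£9,279.60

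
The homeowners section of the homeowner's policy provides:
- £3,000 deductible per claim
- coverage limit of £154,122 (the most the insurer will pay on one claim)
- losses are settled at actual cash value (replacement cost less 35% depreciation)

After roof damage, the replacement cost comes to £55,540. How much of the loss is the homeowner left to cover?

Actual cash value after 35% depreciation: £55,540 × 65% = £36,101.
Subtract the deductible: £36,101 − £3,000 = £33,101.
That's under the £154,122 cap, so the insurer reimburses the full £33,101.
Out of pocket: £55,540 − £33,101 = £22,439.

£22,439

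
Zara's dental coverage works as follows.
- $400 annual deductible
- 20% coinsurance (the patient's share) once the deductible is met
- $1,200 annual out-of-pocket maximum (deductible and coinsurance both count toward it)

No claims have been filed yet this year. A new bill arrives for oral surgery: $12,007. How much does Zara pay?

$1,200

Deductible not yet touched, so the first $400 of the bill goes to the deductible.
That leaves $12,007 − $400 = $11,607 for coinsurance.
Patient's 20% share of $11,607 is $2,321.40.
So the patient owes $400 + $2,321.40 = $2,721.40 before any cap.
Year-to-date out-of-pocket would reach $0 + $2,721.40 = $2,721.40, above the $1,200 maximum, so the patient pays only $1,200 − $0 = $1,200.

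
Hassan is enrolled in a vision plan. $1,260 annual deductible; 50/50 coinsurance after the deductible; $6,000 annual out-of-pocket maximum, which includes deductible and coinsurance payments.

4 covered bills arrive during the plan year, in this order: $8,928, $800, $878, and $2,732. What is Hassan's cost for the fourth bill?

Claim 1 — $8,928: deductible takes $1,260, $7,668 remains; member's 50% is $3,834. Member owes $5,094 (running OOP $5,094).
Claim 2 — $800: deductible met; 50% of $800 = $400. Member pays $400; OOP now $5,494.
Claim 3 — $878: 50% coinsurance on $878 = $439. Cost to member: $439. OOP to date $5,933.
Claim 4 — $2,732: 50% coinsurance on $2,732 = $1,366. OOP would hit $7,299 > $6,000, so the cap limits the member to $6,000 − $5,933 = $67.

$67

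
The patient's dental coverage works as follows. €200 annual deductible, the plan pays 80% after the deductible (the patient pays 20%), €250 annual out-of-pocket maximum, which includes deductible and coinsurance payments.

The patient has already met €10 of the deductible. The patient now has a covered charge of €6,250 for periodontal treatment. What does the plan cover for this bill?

€6,010

€10 of the €200 deductible is already met, leaving €190.
After the €190 deductible portion, €6,250 − €190 = €6,060 is subject to coinsurance.
Patient's 20% share of €6,060 is €1,212.
Patient responsibility before any cap: €190 + €1,212 = €1,402.
Adding €1,402 to the €10 already spent would give €1,412, which exceeds the €250 cap; the patient pays just €250 − €10 = €240.
Insurer pays the balance: €6,250 − €240 = €6,010.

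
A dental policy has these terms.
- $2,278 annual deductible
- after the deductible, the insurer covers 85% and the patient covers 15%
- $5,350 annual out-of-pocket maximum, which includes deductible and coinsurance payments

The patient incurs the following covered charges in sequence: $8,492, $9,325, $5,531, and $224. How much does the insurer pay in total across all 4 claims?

Claim 1 — $8,492: $2,278 finishes the deductible; $6,214 goes to coinsurance; patient's 15% is $932.10. Cost to patient: $3,210.10. OOP to date $3,210.10. Insurer: $8,492 − $3,210.10 = $5,281.90.
Claim 2 — $9,325: deductible already satisfied, so patient's share is 15% × $9,325 = $1,398.75. Cost to patient: $1,398.75. OOP to date $4,608.85. Plan pays $9,325 − $1,398.75 = $7,926.25.
Claim 3 — $5,531: deductible already satisfied, so patient's share is 15% × $5,531 = $829.65. OOP would hit $5,438.50 > $5,350, so the cap limits the patient to $5,350 − $4,608.85 = $741.15. Insurer: $5,531 − $741.15 = $4,789.85.
Claim 4 — $224: deductible met; 15% of $224 = $33.60. Adding that to $5,350 gives $5,383.60, past the $5,350 cap; patient pays only $5,350 − $5,350 = $0. Insurer: $224 − $0 = $224.
Insurer total: $5,281.90 + $7,926.25 + $4,789.85 + $224 = $18,222.

$18,222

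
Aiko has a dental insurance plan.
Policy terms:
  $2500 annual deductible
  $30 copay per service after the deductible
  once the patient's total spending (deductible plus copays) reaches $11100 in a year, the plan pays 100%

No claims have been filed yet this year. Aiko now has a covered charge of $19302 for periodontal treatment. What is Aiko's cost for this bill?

$2530

Nothing has been paid toward the $2500 deductible, so the first $2500 of this charge is applied there.
The remaining $16802 (= $19302 − $2500) moves to the copay.
Copay on this service: $30.
That puts the patient's cost at $2500 + $30 = $2530 before any cap.
Year-to-date out-of-pocket becomes $0 + $2530 = $2530, still under the $11100 maximum, so no cap applies.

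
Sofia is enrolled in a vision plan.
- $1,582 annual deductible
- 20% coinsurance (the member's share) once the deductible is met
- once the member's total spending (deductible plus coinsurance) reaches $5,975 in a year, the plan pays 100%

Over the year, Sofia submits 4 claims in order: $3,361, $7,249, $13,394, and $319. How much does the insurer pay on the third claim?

#1 ($3,361): $1,582 to deductible, leaving $1,779; 20% of $1,779 = $355.80. Cost to member: $1,937.80. OOP to date $1,937.80. Insurer: $3,361 − $1,937.80 = $1,423.20.
#2 ($7,249): deductible met; 20% of $7,249 = $1,449.80. Member owes $1,449.80 (running OOP $3,387.60). Plan pays $7,249 − $1,449.80 = $5,799.20.
#3 ($13,394): deductible already satisfied, so member's share is 20% × $13,394 = $2,678.80. Adding that to $3,387.60 gives $6,066.40, past the $5,975 cap; member pays only $5,975 − $3,387.60 = $2,587.40. Insurer: $13,394 − $2,587.40 = $10,806.60.

$10,806.60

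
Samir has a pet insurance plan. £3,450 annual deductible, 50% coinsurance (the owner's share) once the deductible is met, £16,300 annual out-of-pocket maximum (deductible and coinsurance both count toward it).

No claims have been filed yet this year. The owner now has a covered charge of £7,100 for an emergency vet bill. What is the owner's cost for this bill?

Nothing has been paid toward the £3,450 deductible, so the first £3,450 of this charge is applied there.
The remaining £3,650 (= £7,100 − £3,450) moves to coinsurance.
Owner's 50% share of £3,650 is £1,825.
That puts the owner's cost at £3,450 + £1,825 = £5,275 before any cap.
Cumulative spending £0 + £5,275 = £5,275 stays under the £16,300 maximum.

£5,275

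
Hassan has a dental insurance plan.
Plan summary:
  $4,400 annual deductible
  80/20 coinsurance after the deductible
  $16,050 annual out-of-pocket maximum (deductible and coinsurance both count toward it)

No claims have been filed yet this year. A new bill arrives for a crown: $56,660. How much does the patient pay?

$14,852

Nothing has been paid toward the $4,400 deductible, so the first $4,400 of this charge is applied there.
The remaining $52,260 (= $56,660 − $4,400) moves to coinsurance.
Coinsurance: $52,260 × 20% = $10,452.
Patient responsibility before any cap: $4,400 + $10,452 = $14,852.
Year-to-date out-of-pocket becomes $0 + $14,852 = $14,852, still under the $16,050 maximum, so no cap applies.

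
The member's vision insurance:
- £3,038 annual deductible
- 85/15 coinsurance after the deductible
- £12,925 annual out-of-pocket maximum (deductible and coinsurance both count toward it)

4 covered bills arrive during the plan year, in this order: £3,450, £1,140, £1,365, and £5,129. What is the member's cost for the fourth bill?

£769.35

Claim 1 (£3,450): £3,038 to deductible, leaving £412; 15% of £412 = £61.80. Member owes £3,099.80 (running OOP £3,099.80).
Claim 2 (£1,140): deductible met; 15% of £1,140 = £171. Member pays £171; OOP now £3,270.80.
Claim 3 (£1,365): deductible met; 15% of £1,365 = £204.75. Member pays £204.75; OOP now £3,475.55.
Claim 4 (£5,129): deductible already satisfied, so member's share is 15% × £5,129 = £769.35. Member pays £769.35; OOP now £4,244.90.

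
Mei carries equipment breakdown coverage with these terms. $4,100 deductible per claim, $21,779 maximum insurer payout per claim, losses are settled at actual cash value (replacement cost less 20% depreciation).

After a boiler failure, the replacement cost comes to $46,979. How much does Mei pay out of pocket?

$25,200

Actual cash value after 20% depreciation: $46,979 × 80% = $37,583.20.
Less the $4,100 deductible: $37,583.20 − $4,100 = $33,483.20.
$33,483.20 exceeds the $21,779 limit, so the insurer pays the limit: $21,779.
The business owner bears the rest of the original loss: $46,979 − $21,779 = $25,200.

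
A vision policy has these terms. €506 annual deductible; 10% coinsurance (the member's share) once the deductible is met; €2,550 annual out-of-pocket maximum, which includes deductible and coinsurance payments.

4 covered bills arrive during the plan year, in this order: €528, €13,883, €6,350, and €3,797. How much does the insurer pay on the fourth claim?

Bill 1, €528: deductible takes €506, €22 remains; member's 10% is €2.20. Cost to member: €508.20. OOP to date €508.20. Plan pays €528 − €508.20 = €19.80.
Bill 2, €13,883: 10% coinsurance on €13,883 = €1,388.30. Cost to member: €1,388.30. OOP to date €1,896.50. Plan pays €13,883 − €1,388.30 = €12,494.70.
Bill 3, €6,350: deductible met; 10% of €6,350 = €635. Member pays €635; OOP now €2,531.50. Insurer: €6,350 − €635 = €5,715.
Bill 4, €3,797: 10% coinsurance on €3,797 = €379.70. OOP would hit €2,911.20 > €2,550, so the cap limits the member to €2,550 − €2,531.50 = €18.50. Insurer: €3,797 − €18.50 = €3,778.50.

€3,778.50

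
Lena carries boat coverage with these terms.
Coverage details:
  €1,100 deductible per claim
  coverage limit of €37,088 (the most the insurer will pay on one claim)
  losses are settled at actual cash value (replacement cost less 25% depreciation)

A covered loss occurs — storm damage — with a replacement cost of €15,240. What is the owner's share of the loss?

€4,910

Actual cash value after 25% depreciation: €15,240 × 75% = €11,430.
Subtract the deductible: €11,430 − €1,100 = €10,330.
€10,330 ≤ €37,088, so the limit doesn't bind; insurer pays €10,330.
Owner's share is the uncovered remainder: €15,240 − €10,330 = €4,910.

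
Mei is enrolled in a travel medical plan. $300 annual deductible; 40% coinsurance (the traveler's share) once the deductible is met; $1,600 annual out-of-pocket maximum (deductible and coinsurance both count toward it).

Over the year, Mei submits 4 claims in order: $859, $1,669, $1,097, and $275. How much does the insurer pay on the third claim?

$688.20

Claim 1 ($859): deductible takes $300, $559 remains; 40% of $559 = $223.60. Traveler owes $523.60 (running OOP $523.60). Plan pays $859 − $523.60 = $335.40.
Claim 2 ($1,669): deductible met; 40% of $1,669 = $667.60. Cost to traveler: $667.60. OOP to date $1,191.20. Insurer: $1,669 − $667.60 = $1,001.40.
Claim 3 ($1,097): deductible met; 40% of $1,097 = $438.80. Adding that to $1,191.20 gives $1,630, past the $1,600 cap; traveler pays only $1,600 − $1,191.20 = $408.80. Plan pays $1,097 − $408.80 = $688.20.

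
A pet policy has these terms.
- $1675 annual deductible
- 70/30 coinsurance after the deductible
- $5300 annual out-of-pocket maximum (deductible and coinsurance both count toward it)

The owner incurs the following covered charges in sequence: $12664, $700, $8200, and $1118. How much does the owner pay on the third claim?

$118.30

Bill 1, $12664: $1675 to deductible, leaving $10989; coinsurance $10989 × 30% = $3296.70. Owner pays $4971.70; OOP now $4971.70.
Bill 2, $700: deductible met; 30% of $700 = $210. Owner pays $210; OOP now $5181.70.
Bill 3, $8200: deductible met; 30% of $8200 = $2460. Adding that to $5181.70 gives $7641.70, past the $5300 cap; owner pays only $5300 − $5181.70 = $118.30.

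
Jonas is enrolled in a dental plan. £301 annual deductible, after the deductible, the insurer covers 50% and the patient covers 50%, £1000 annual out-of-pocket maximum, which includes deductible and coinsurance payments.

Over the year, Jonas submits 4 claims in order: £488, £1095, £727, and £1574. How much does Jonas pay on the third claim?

£58

#1 (£488): £301 finishes the deductible; £187 goes to coinsurance; coinsurance £187 × 50% = £93.50. Patient owes £394.50 (running OOP £394.50).
#2 (£1095): 50% coinsurance on £1095 = £547.50. Patient pays £547.50; OOP now £942.
#3 (£727): deductible already satisfied, so patient's share is 50% × £727 = £363.50. Adding that to £942 gives £1305.50, past the £1000 cap; patient pays only £1000 − £942 = £58.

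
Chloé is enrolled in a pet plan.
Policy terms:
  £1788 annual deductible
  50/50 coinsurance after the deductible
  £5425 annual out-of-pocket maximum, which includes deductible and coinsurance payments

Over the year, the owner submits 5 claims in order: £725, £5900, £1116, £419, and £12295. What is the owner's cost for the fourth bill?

Bill 1, £725: entire amount goes to the deductible. Cost to owner: £725. OOP to date £725.
Bill 2, £5900: £1063 finishes the deductible; £4837 goes to coinsurance; coinsurance £4837 × 50% = £2418.50. Owner pays £3481.50; OOP now £4206.50.
Bill 3, £1116: deductible already satisfied, so owner's share is 50% × £1116 = £558. Cost to owner: £558. OOP to date £4764.50.
Bill 4, £419: deductible already satisfied, so owner's share is 50% × £419 = £209.50. Cost to owner: £209.50. OOP to date £4974.

£209.50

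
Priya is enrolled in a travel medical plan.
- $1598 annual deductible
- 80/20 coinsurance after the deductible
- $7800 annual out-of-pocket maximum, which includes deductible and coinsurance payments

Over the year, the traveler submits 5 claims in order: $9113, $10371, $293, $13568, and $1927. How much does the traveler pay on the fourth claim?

#1 ($9113): deductible takes $1598, $7515 remains; coinsurance $7515 × 20% = $1503. Cost to traveler: $3101. OOP to date $3101.
#2 ($10371): deductible already satisfied, so traveler's share is 20% × $10371 = $2074.20. Cost to traveler: $2074.20. OOP to date $5175.20.
#3 ($293): deductible already satisfied, so traveler's share is 20% × $293 = $58.60. Traveler owes $58.60 (running OOP $5233.80).
#4 ($13568): 20% coinsurance on $13568 = $2713.60. That would push OOP to $7947.40, over the $7800 cap, so traveler pays $7800 − $5233.80 = $2566.20.

$2566.20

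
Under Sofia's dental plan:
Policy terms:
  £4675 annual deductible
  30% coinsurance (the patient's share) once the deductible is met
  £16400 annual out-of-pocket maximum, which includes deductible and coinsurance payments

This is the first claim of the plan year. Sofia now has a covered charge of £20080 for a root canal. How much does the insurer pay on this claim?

£10783.50

Deductible not yet touched, so the first £4675 of the bill goes to the deductible.
After the £4675 deductible portion, £20080 − £4675 = £15405 is subject to coinsurance.
30% of £15405 = £4621.50 falls to the patient.
Patient responsibility before any cap: £4675 + £4621.50 = £9296.50.
Cumulative spending £0 + £9296.50 = £9296.50 stays under the £16400 maximum.
The insurer covers the remainder: £20080 − £9296.50 = £10783.50.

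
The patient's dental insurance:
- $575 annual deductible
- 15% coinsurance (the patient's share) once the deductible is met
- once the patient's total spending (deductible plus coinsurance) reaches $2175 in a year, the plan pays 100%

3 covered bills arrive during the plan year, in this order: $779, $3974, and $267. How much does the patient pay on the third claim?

Claim 1 — $779: deductible takes $575, $204 remains; patient's 15% is $30.60. Patient owes $605.60 (running OOP $605.60).
Claim 2 — $3974: 15% coinsurance on $3974 = $596.10. Patient pays $596.10; OOP now $1201.70.
Claim 3 — $267: deductible met; 15% of $267 = $40.05. Cost to patient: $40.05. OOP to date $1241.75.

$40.05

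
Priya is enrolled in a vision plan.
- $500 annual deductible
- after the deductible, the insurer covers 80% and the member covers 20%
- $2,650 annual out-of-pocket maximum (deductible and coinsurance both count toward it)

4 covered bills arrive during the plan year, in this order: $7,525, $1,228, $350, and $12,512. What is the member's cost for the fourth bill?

$429.40

Claim 1 ($7,525): $500 finishes the deductible; $7,025 goes to coinsurance; member's 20% is $1,405. Member owes $1,905 (running OOP $1,905).
Claim 2 ($1,228): deductible met; 20% of $1,228 = $245.60. Member owes $245.60 (running OOP $2,150.60).
Claim 3 ($350): 20% coinsurance on $350 = $70. Cost to member: $70. OOP to date $2,220.60.
Claim 4 ($12,512): 20% coinsurance on $12,512 = $2,502.40. That would push OOP to $4,723, over the $2,650 cap, so member pays $2,650 − $2,220.60 = $429.40.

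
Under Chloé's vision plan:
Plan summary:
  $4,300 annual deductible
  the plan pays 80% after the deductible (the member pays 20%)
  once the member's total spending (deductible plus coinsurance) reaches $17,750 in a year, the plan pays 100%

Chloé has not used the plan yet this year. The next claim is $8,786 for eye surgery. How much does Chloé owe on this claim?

Nothing has been paid toward the $4,300 deductible, so the first $4,300 of this charge is applied there.
That leaves $8,786 − $4,300 = $4,486 for coinsurance.
Member's 20% share of $4,486 is $897.20.
So the member owes $4,300 + $897.20 = $5,197.20 before any cap.
Cumulative spending $0 + $5,197.20 = $5,197.20 stays under the $17,750 maximum.

$5,197.20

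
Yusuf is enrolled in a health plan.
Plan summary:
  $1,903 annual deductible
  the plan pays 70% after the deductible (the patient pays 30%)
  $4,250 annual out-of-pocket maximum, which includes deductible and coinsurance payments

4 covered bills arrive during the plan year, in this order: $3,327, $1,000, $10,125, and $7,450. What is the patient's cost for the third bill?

Claim 1 — $3,327: $1,903 to deductible, leaving $1,424; coinsurance $1,424 × 30% = $427.20. Cost to patient: $2,330.20. OOP to date $2,330.20.
Claim 2 — $1,000: 30% coinsurance on $1,000 = $300. Patient pays $300; OOP now $2,630.20.
Claim 3 — $10,125: 30% coinsurance on $10,125 = $3,037.50. OOP would hit $5,667.70 > $4,250, so the cap limits the patient to $4,250 − $2,630.20 = $1,619.80.

$1,619.80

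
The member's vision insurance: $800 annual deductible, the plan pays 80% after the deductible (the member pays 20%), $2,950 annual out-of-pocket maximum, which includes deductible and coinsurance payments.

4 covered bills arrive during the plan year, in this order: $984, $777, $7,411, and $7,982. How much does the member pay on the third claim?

Claim 1 — $984: $800 to deductible, leaving $184; 20% of $184 = $36.80. Member pays $836.80; OOP now $836.80.
Claim 2 — $777: deductible already satisfied, so member's share is 20% × $777 = $155.40. Cost to member: $155.40. OOP to date $992.20.
Claim 3 — $7,411: deductible already satisfied, so member's share is 20% × $7,411 = $1,482.20. Member pays $1,482.20; OOP now $2,474.40.

$1,482.20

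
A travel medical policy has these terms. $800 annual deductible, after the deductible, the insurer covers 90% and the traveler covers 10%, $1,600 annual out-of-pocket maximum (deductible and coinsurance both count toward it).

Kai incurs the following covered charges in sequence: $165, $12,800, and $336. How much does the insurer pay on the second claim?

Claim 1 — $165: fully absorbed by the deductible. Cost to traveler: $165. OOP to date $165. Plan pays $165 − $165 = $0.
Claim 2 — $12,800: deductible takes $635, $12,165 remains; 10% of $12,165 = $1,216.50. Deductible plus coinsurance: $635 + $1,216.50 = $1,851.50. Adding that to $165 gives $2,016.50, past the $1,600 cap; traveler pays only $1,600 − $165 = $1,435. Plan pays $12,800 − $1,435 = $11,365.

$11,365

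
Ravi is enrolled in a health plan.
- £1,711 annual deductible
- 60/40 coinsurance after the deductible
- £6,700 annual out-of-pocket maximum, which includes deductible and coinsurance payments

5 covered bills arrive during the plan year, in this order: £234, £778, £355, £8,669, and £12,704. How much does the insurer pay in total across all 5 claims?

£16,040

Claim 1 (£234): entire amount goes to the deductible. Patient owes £234 (running OOP £234). Plan pays £234 − £234 = £0.
Claim 2 (£778): all of it applies to the deductible. Cost to patient: £778. OOP to date £1,012. Plan pays £778 − £778 = £0.
Claim 3 (£355): entire amount goes to the deductible. Patient pays £355; OOP now £1,367. Plan pays £355 − £355 = £0.
Claim 4 (£8,669): £344 to deductible, leaving £8,325; coinsurance £8,325 × 40% = £3,330. Patient owes £3,674 (running OOP £5,041). Plan pays £8,669 − £3,674 = £4,995.
Claim 5 (£12,704): 40% coinsurance on £12,704 = £5,081.60. That would push OOP to £10,122.60, over the £6,700 cap, so patient pays £6,700 − £5,041 = £1,659. Plan pays £12,704 − £1,659 = £11,045.
Insurer total = bills − patient's total = £22,740 − £6,700 = £16,040.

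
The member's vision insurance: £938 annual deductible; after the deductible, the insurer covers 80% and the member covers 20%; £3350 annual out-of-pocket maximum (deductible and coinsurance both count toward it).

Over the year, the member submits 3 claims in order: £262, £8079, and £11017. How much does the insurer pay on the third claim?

£10085.60

#1 (£262): entire amount goes to the deductible. Member pays £262; OOP now £262. Insurer: £262 − £262 = £0.
#2 (£8079): £676 finishes the deductible; £7403 goes to coinsurance; 20% of £7403 = £1480.60. Cost to member: £2156.60. OOP to date £2418.60. Insurer: £8079 − £2156.60 = £5922.40.
#3 (£11017): deductible met; 20% of £11017 = £2203.40. That would push OOP to £4622, over the £3350 cap, so member pays £3350 − £2418.60 = £931.40. Plan pays £11017 − £931.40 = £10085.60.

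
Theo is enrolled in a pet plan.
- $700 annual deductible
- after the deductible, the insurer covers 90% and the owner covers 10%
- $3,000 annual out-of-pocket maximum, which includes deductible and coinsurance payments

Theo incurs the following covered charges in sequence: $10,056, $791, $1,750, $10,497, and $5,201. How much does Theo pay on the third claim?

Claim 1 ($10,056): $700 to deductible, leaving $9,356; owner's 10% is $935.60. Owner owes $1,635.60 (running OOP $1,635.60).
Claim 2 ($791): deductible already satisfied, so owner's share is 10% × $791 = $79.10. Owner pays $79.10; OOP now $1,714.70.
Claim 3 ($1,750): 10% coinsurance on $1,750 = $175. Owner owes $175 (running OOP $1,889.70).

$175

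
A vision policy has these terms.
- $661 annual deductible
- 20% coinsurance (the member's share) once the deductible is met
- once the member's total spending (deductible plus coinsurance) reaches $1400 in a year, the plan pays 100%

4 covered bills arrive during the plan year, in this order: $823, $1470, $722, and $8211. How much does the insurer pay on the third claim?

$577.60

Bill 1, $823: deductible takes $661, $162 remains; 20% of $162 = $32.40. Cost to member: $693.40. OOP to date $693.40. Insurer: $823 − $693.40 = $129.60.
Bill 2, $1470: deductible already satisfied, so member's share is 20% × $1470 = $294. Member pays $294; OOP now $987.40. Insurer: $1470 − $294 = $1176.
Bill 3, $722: 20% coinsurance on $722 = $144.40. Member owes $144.40 (running OOP $1131.80). Insurer: $722 − $144.40 = $577.60.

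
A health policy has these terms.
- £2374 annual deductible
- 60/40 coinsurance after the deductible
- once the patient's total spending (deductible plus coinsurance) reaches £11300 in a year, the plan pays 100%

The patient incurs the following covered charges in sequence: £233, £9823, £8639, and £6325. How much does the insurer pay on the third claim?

Claim 1 — £233: fully absorbed by the deductible. Patient owes £233 (running OOP £233). Plan pays £233 − £233 = £0.
Claim 2 — £9823: £2141 to deductible, leaving £7682; patient's 40% is £3072.80. Patient pays £5213.80; OOP now £5446.80. Plan pays £9823 − £5213.80 = £4609.20.
Claim 3 — £8639: deductible met; 40% of £8639 = £3455.60. Patient pays £3455.60; OOP now £8902.40. Plan pays £8639 − £3455.60 = £5183.40.

£5183.40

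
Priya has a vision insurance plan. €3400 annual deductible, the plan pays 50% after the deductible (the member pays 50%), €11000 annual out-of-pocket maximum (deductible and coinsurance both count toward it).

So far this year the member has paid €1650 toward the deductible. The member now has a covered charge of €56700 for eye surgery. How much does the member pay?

Deductible still to meet: €3400 − €1650 = €1750.
That leaves €56700 − €1750 = €54950 for coinsurance.
50% of €54950 = €27475 falls to the member.
Member responsibility before any cap: €1750 + €27475 = €29225.
That would bring total out-of-pocket to €30875, past the €11000 cap. The member is capped at €11000 − €1650 = €9350 on this claim.

€9350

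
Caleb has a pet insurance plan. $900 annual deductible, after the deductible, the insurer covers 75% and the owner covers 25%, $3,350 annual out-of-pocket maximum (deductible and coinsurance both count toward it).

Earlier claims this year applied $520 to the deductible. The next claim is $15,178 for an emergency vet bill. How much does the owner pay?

Remaining deductible: $900 − $520 = $380.
That leaves $15,178 − $380 = $14,798 for coinsurance.
Owner's 25% share of $14,798 is $3,699.50.
So the owner owes $380 + $3,699.50 = $4,079.50 before any cap.
Adding $4,079.50 to the $520 already spent would give $4,599.50, which exceeds the $3,350 cap; the owner pays just $3,350 − $520 = $2,830.

$2,830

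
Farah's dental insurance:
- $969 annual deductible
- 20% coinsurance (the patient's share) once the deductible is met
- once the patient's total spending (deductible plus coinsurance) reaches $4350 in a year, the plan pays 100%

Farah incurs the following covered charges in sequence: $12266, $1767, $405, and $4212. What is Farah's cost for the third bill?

$81

Bill 1, $12266: deductible takes $969, $11297 remains; 20% of $11297 = $2259.40. Patient pays $3228.40; OOP now $3228.40.
Bill 2, $1767: deductible met; 20% of $1767 = $353.40. Patient pays $353.40; OOP now $3581.80.
Bill 3, $405: 20% coinsurance on $405 = $81. Patient pays $81; OOP now $3662.80.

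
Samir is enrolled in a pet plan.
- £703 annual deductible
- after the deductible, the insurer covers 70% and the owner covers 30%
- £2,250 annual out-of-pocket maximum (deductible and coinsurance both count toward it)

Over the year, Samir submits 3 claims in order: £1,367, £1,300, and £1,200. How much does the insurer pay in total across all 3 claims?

£2,214.80

Claim 1 (£1,367): £703 finishes the deductible; £664 goes to coinsurance; owner's 30% is £199.20. Cost to owner: £902.20. OOP to date £902.20. Plan pays £1,367 − £902.20 = £464.80.
Claim 2 (£1,300): deductible met; 30% of £1,300 = £390. Owner pays £390; OOP now £1,292.20. Insurer: £1,300 − £390 = £910.
Claim 3 (£1,200): deductible met; 30% of £1,200 = £360. Cost to owner: £360. OOP to date £1,652.20. Plan pays £1,200 − £360 = £840.
Insurer total = bills − owner's total = £3,867 − £1,652.20 = £2,214.80.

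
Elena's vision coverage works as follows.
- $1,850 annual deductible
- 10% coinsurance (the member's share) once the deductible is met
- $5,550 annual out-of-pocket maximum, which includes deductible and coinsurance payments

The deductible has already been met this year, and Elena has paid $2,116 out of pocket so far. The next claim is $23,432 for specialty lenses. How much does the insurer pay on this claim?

With the deductible met, the entire $23,432 is subject to coinsurance.
Member's 10% share of $23,432 is $2,343.20.
Cumulative spending $2,116 + $2,343.20 = $4,459.20 stays under the $5,550 maximum.
The plan picks up $23,432 − $2,343.20 = $21,088.80.

$21,088.80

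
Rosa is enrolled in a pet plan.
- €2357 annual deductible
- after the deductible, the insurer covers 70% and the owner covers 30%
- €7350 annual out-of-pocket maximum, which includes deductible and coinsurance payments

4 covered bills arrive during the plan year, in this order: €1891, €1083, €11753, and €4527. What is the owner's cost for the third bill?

Claim 1 — €1891: entire amount goes to the deductible. Cost to owner: €1891. OOP to date €1891.
Claim 2 — €1083: deductible takes €466, €617 remains; coinsurance €617 × 30% = €185.10. Cost to owner: €651.10. OOP to date €2542.10.
Claim 3 — €11753: deductible met; 30% of €11753 = €3525.90. Owner pays €3525.90; OOP now €6068.

€3525.90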